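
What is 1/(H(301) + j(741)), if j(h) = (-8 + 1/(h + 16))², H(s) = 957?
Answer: 573049/585070918 ≈ 0.00097945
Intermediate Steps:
j(h) = (-8 + 1/(16 + h))²
1/(H(301) + j(741)) = 1/(957 + (127 + 8*741)²/(16 + 741)²) = 1/(957 + (127 + 5928)²/757²) = 1/(957 + (1/573049)*6055²) = 1/(957 + (1/573049)*36663025) = 1/(957 + 36663025/573049) = 1/(585070918/573049) = 573049/585070918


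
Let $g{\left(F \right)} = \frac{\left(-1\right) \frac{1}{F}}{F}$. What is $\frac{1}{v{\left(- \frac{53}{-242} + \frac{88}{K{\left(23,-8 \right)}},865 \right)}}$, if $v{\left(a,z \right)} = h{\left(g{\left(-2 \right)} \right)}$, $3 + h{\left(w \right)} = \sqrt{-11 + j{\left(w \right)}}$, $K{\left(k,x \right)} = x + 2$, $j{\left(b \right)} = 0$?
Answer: $- \frac{3}{20} - \frac{i \sqrt{11}}{20} \approx -0.15 - 0.16583 i$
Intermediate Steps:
$K{\left(k,x \right)} = 2 + x$
$g{\left(F \right)} = - \frac{1}{F^{2}}$
$h{\left(w \right)} = -3 + i \sqrt{11}$ ($h{\left(w \right)} = -3 + \sqrt{-11 + 0} = -3 + \sqrt{-11} = -3 + i \sqrt{11}$)
$v{\left(a,z \right)} = -3 + i \sqrt{11}$
$\frac{1}{v{\left(- \frac{53}{-242} + \frac{88}{K{\left(23,-8 \right)}},865 \right)}} = \frac{1}{-3 + i \sqrt{11}}$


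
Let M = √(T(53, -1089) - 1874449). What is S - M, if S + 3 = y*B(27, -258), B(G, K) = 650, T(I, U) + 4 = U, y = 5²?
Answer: 16247 - I*√1875542 ≈ 16247.0 - 1369.5*I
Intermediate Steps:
y = 25
T(I, U) = -4 + U
M = I*√1875542 (M = √((-4 - 1089) - 1874449) = √(-1093 - 1874449) = √(-1875542) = I*√1875542 ≈ 1369.5*I)
S = 16247 (S = -3 + 25*650 = -3 + 16250 = 16247)
S - M = 16247 - I*√1875542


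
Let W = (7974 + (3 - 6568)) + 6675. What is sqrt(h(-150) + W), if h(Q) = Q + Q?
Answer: 2*sqrt(1946) ≈ 88.227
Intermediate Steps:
h(Q) = 2*Q
W = 8084 (W = (7974 - 6565) + 6675 = 1409 + 6675 = 8084)
sqrt(h(-150) + W) = sqrt(2*(-150) + 8084) = sqrt(-300 + 8084) = sqrt(7784) = 2*sqrt(1946)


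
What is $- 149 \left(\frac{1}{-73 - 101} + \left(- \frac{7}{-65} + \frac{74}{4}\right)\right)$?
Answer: $- \frac{15673906}{5655} \approx -2771.7$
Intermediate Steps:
$- 149 \left(\frac{1}{-73 - 101} + \left(- \frac{7}{-65} + \frac{74}{4}\right)\right) = - 149 \left(\frac{1}{-174} + \left(\left(-7\right) \left(- \frac{1}{65}\right) + 74 \cdot \frac{1}{4}\right)\right) = - 149 \left(- \frac{1}{174} + \left(\frac{7}{65} + \frac{37}{2}\right)\right) = - 149 \left(- \frac{1}{174} + \frac{2419}{130}\right) = \left(-149\right) \frac{105194}{5655} = - \frac{15673906}{5655}$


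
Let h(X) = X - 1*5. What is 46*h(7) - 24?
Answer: 68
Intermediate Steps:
h(X) = -5 + X (h(X) = X - 5 = -5 + X)
46*h(7) - 24 = 46*(-5 + 7) - 24 = 46*2 - 24 = 92 - 24 = 68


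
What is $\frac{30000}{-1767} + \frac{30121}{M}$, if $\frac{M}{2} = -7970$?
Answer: $- \frac{177141269}{9388660} \approx -18.868$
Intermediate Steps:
$M = -15940$ ($M = 2 \left(-7970\right) = -15940$)
$\frac{30000}{-1767} + \frac{30121}{M} = \frac{30000}{-1767} + \frac{30121}{-15940} = 30000 \left(- \frac{1}{1767}\right) + 30121 \left(- \frac{1}{15940}\right) = - \frac{10000}{589} - \frac{30121}{15940} = - \frac{177141269}{9388660}$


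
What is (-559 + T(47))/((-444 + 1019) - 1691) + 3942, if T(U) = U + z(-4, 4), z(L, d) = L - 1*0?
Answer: 366649/93 ≈ 3942.5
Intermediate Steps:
z(L, d) = L (z(L, d) = L + 0 = L)
T(U) = -4 + U (T(U) = U - 4 = -4 + U)
(-559 + T(47))/((-444 + 1019) - 1691) + 3942 = (-559 + (-4 + 47))/((-444 + 1019) - 1691) + 3942 = (-559 + 43)/(575 - 1691) + 3942 = -516/(-1116) + 3942 = -516*(-1/1116) + 3942 = 43/93 + 3942 = 366649/93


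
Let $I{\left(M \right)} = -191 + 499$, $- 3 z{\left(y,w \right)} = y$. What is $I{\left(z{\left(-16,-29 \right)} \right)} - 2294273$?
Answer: $-2293965$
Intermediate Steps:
$z{\left(y,w \right)} = - \frac{y}{3}$
$I{\left(M \right)} = 308$
$I{\left(z{\left(-16,-29 \right)} \right)} - 2294273 = 308 - 2294273 = -2293965$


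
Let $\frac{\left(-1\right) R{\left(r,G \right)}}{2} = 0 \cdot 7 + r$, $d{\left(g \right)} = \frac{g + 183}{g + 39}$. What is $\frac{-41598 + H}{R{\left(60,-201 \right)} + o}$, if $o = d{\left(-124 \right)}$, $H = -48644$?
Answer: $\frac{7670570}{10259} \approx 747.69$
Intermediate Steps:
$d{\left(g \right)} = \frac{183 + g}{39 + g}$
$R{\left(r,G \right)} = - 2 r$ ($R{\left(r,G \right)} = - 2 \left(0 \cdot 7 + r\right) = - 2 \left(0 + r\right) = - 2 r$)
$o = - \frac{59}{85}$ ($o = \frac{183 - 124}{39 - 124} = \frac{1}{-85} \cdot 59 = \left(- \frac{1}{85}\right) 59 = - \frac{59}{85} \approx -0.69412$)
$\frac{-41598 + H}{R{\left(60,-201 \right)} + o} = \frac{-41598 - 48644}{\left(-2\right) 60 - \frac{59}{85}} = - \frac{90242}{-120 - \frac{59}{85}} = - \frac{90242}{- \frac{10259}{85}} = \left(-90242\right) \left(- \frac{85}{10259}\right) = \frac{7670570}{10259}$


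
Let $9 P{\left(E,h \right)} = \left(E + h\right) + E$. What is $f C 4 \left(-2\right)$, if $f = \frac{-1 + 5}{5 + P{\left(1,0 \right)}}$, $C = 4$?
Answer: $- \frac{1152}{47} \approx -24.511$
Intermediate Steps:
$P{\left(E,h \right)} = \frac{h}{9} + \frac{2 E}{9}$ ($P{\left(E,h \right)} = \frac{\left(E + h\right) + E}{9} = \frac{h + 2 E}{9} = \frac{h}{9} + \frac{2 E}{9}$)
$f = \frac{36}{47}$ ($f = \frac{-1 + 5}{5 + \left(\frac{1}{9} \cdot 0 + \frac{2}{9} \cdot 1\right)} = \frac{4}{5 + \left(0 + \frac{2}{9}\right)} = \frac{4}{5 + \frac{2}{9}} = \frac{4}{\frac{47}{9}} = 4 \cdot \frac{9}{47} = \frac{36}{47} \approx 0.76596$)
$f C 4 \left(-2\right) = \frac{36 \cdot 4 \cdot 4}{47} \left(-2\right) = \frac{36}{47} \cdot 16 \left(-2\right) = \frac{576}{47} \left(-2\right) = - \frac{1152}{47}$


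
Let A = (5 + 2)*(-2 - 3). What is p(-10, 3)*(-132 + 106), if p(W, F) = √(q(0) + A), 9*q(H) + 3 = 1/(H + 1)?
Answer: -26*I*√317/3 ≈ -154.31*I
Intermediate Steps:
q(H) = -⅓ + 1/(9*(1 + H)) (q(H) = -⅓ + 1/(9*(H + 1)) = -⅓ + 1/(9*(1 + H)))
A = -35 (A = 7*(-5) = -35)
p(W, F) = I*√317/3 (p(W, F) = √((-2 - 3*0)/(9*(1 + 0)) - 35) = √((⅑)*(-2 + 0)/1 - 35) = √((⅑)*1*(-2) - 35) = √(-2/9 - 35) = √(-317/9) = I*√317/3)
p(-10, 3)*(-132 + 106) = (I*√317/3)*(-132 + 106) = (I*√317/3)*(-26) = -26*I*√317/3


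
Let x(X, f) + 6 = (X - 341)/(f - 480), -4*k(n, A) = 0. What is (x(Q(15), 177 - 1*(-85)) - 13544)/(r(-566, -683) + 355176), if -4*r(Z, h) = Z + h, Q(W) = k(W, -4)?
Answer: -5907118/154992877 ≈ -0.038112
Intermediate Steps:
k(n, A) = 0 (k(n, A) = -¼*0 = 0)
Q(W) = 0
x(X, f) = -6 + (-341 + X)/(-480 + f) (x(X, f) = -6 + (X - 341)/(f - 480) = -6 + (-341 + X)/(-480 + f))
r(Z, h) = -Z/4 - h/4 (r(Z, h) = -(Z + h)/4 = -Z/4 - h/4)
(x(Q(15), 177 - 1*(-85)) - 13544)/(r(-566, -683) + 355176) = ((2539 + 0 - 6*(177 - 1*(-85)))/(-480 + (177 - 1*(-85))) - 13544)/((-¼*(-566) - ¼*(-683)) + 355176) = ((2539 + 0 - 6*(177 + 85))/(-480 + (177 + 85)) - 13544)/((283/2 + 683/4) + 355176) = ((2539 + 0 - 6*262)/(-480 + 262) - 13544)/(1249/4 + 355176) = ((2539 + 0 - 1572)/(-218) - 13544)/(1421953/4) = (-1/218*967 - 13544)*(4/1421953) = (-967/218 - 13544)*(4/1421953) = -2953559/218*4/1421953 = -5907118/154992877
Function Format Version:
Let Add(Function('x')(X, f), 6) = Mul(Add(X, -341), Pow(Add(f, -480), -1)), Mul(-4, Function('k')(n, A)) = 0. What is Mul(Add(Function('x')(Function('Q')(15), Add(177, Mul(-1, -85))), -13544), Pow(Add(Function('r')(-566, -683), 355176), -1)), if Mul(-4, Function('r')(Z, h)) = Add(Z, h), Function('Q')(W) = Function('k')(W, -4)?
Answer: Rational(-5907118, 154992877) ≈ -0.038112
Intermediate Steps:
Function('k')(n, A) = 0 (Function('k')(n, A) = Mul(Rational(-1, 4), 0) = 0)
Function('Q')(W) = 0
Function('x')(X, f) = Add(-6, Mul(Pow(Add(-480, f), -1), Add(-341, X))) (Function('x')(X, f) = Add(-6, Mul(Add(X, -341), Pow(Add(f, -480), -1))) = Add(-6, Mul(Add(-341, X), Pow(Add(-480, f), -1))) = Add(-6, Mul(Pow(Add(-480, f), -1), Add(-341, X))))
Function('r')(Z, h) = Add(Mul(Rational(-1, 4), Z), Mul(Rational(-1, 4), h)) (Function('r')(Z, h) = Mul(Rational(-1, 4), Add(Z, h)) = Add(Mul(Rational(-1, 4), Z), Mul(Rational(-1, 4), h)))
Mul(Add(Function('x')(Function('Q')(15), Add(177, Mul(-1, -85))), -13544), Pow(Add(Function('r')(-566, -683), 355176), -1)) = Mul(Add(Mul(Pow(Add(-480, Add(177, Mul(-1, -85))), -1), Add(2539, 0, Mul(-6, Add(177, Mul(-1, -85))))), -13544), Pow(Add(Add(Mul(Rational(-1, 4), -566), Mul(Rational(-1, 4), -683)), 355176), -1)) = Mul(Add(Mul(Pow(Add(-480, Add(177, 85)), -1), Add(2539, 0, Mul(-6, Add(177, 85)))), -13544), Pow(Add(Add(Rational(283, 2), Rational(683, 4)), 355176), -1)) = Mul(Add(Mul(Pow(Add(-480, 262), -1), Add(2539, 0, Mul(-6, 262))), -13544), Pow(Add(Rational(1249, 4), 355176), -1)) = Mul(Add(Mul(Pow(-218, -1), Add(2539, 0, -1572)), -13544), Pow(Rational(1421953, 4), -1)) = Mul(Add(Mul(Rational(-1, 218), 967), -13544), Rational(4, 1421953)) = Mul(Add(Rational(-967, 218), -13544), Rational(4, 1421953)) = Mul(Rational(-2953559, 218), Rational(4, 1421953)) = Rational(-5907118, 154992877)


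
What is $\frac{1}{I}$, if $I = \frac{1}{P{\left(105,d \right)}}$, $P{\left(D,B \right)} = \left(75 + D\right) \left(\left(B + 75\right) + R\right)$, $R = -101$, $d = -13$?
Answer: $-7020$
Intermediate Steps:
$P{\left(D,B \right)} = \left(-26 + B\right) \left(75 + D\right)$ ($P{\left(D,B \right)} = \left(75 + D\right) \left(\left(B + 75\right) - 101\right) = \left(75 + D\right) \left(\left(75 + B\right) - 101\right) = \left(75 + D\right) \left(-26 + B\right) = \left(-26 + B\right) \left(75 + D\right)$)
$I = - \frac{1}{7020}$ ($I = \frac{1}{-1950 - 2730 + 75 \left(-13\right) - 1365} = \frac{1}{-1950 - 2730 - 975 - 1365} = \frac{1}{-7020} = - \frac{1}{7020} \approx -0.00014245$)
$\frac{1}{I} = \frac{1}{- \frac{1}{7020}} = -7020$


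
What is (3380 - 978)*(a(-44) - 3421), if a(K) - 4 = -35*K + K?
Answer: -4614242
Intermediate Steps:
a(K) = 4 - 34*K (a(K) = 4 + (-35*K + K) = 4 - 34*K)
(3380 - 978)*(a(-44) - 3421) = (3380 - 978)*((4 - 34*(-44)) - 3421) = 2402*((4 + 1496) - 3421) = 2402*(1500 - 3421) = 2402*(-1921) = -4614242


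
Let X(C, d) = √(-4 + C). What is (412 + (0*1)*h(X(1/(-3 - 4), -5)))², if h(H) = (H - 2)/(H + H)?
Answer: 169744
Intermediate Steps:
h(H) = (-2 + H)/(2*H) (h(H) = (-2 + H)/((2*H)) = (-2 + H)*(1/(2*H)) = (-2 + H)/(2*H))
(412 + (0*1)*h(X(1/(-3 - 4), -5)))² = (412 + (0*1)*((-2 + √(-4 + 1/(-3 - 4)))/(2*(√(-4 + 1/(-3 - 4))))))² = (412 + 0*((-2 + √(-4 + 1/(-7)))/(2*(√(-4 + 1/(-7))))))² = (412 + 0*((-2 + √(-4 - ⅐))/(2*(√(-4 - ⅐)))))² = (412 + 0*((-2 + √(-29/7))/(2*(√(-29/7)))))² = (412 + 0*((-2 + I*√203/7)/(2*((I*√203/7)))))² = (412 + 0*((-I*√203/29)*(-2 + I*√203/7)/2))² = (412 + 0*(-I*√203*(-2 + I*√203/7)/58))² = (412 + 0)² = 412² = 169744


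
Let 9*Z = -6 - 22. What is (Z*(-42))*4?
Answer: 1568/3 ≈ 522.67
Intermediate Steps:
Z = -28/9 (Z = (-6 - 22)/9 = (⅑)*(-28) = -28/9 ≈ -3.1111)
(Z*(-42))*4 = -28/9*(-42)*4 = (392/3)*4 = 1568/3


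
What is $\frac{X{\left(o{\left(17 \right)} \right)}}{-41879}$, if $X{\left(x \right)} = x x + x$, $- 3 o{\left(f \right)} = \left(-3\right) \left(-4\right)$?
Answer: $- \frac{12}{41879} \approx -0.00028654$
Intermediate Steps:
$o{\left(f \right)} = -4$ ($o{\left(f \right)} = - \frac{\left(-3\right) \left(-4\right)}{3} = \left(- \frac{1}{3}\right) 12 = -4$)
$X{\left(x \right)} = x + x^{2}$ ($X{\left(x \right)} = x^{2} + x = x + x^{2}$)
$\frac{X{\left(o{\left(17 \right)} \right)}}{-41879} = \frac{\left(-4\right) \left(1 - 4\right)}{-41879} = \left(-4\right) \left(-3\right) \left(- \frac{1}{41879}\right) = 12 \left(- \frac{1}{41879}\right) = - \frac{12}{41879}$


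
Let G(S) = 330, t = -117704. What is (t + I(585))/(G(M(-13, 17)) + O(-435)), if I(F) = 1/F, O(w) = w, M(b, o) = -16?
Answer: 68856839/61425 ≈ 1121.0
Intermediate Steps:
(t + I(585))/(G(M(-13, 17)) + O(-435)) = (-117704 + 1/585)/(330 - 435) = (-117704 + 1/585)/(-105) = -68856839/585*(-1/105) = 68856839/61425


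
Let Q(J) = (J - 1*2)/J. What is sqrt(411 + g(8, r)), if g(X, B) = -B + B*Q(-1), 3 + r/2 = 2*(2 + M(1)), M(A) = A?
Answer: 3*sqrt(47) ≈ 20.567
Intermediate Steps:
r = 6 (r = -6 + 2*(2*(2 + 1)) = -6 + 2*(2*3) = -6 + 2*6 = -6 + 12 = 6)
Q(J) = (-2 + J)/J (Q(J) = (J - 2)/J = (-2 + J)/J)
g(X, B) = 2*B (g(X, B) = -B + B*((-2 - 1)/(-1)) = -B + B*(-1*(-3)) = -B + B*3 = -B + 3*B = 2*B)
sqrt(411 + g(8, r)) = sqrt(411 + 2*6) = sqrt(411 + 12) = sqrt(423) = 3*sqrt(47)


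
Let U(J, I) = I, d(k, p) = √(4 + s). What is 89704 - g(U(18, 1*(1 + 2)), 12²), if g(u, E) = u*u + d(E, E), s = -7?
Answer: 89695 - I*√3 ≈ 89695.0 - 1.732*I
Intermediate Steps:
d(k, p) = I*√3 (d(k, p) = √(4 - 7) = √(-3) = I*√3)
g(u, E) = u² + I*√3 (g(u, E) = u*u + I*√3 = u² + I*√3)
89704 - g(U(18, 1*(1 + 2)), 12²) = 89704 - ((1*(1 + 2))² + I*√3) = 89704 - ((1*3)² + I*√3) = 89704 - (3² + I*√3) = 89704 - (9 + I*√3) = 89704 + (-9 - I*√3) = 89695 - I*√3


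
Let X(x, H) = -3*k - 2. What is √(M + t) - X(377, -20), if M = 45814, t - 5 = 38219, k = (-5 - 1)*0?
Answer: 2 + √84038 ≈ 291.89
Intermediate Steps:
k = 0 (k = -6*0 = 0)
X(x, H) = -2 (X(x, H) = -3*0 - 2 = 0 - 2 = -2)
t = 38224 (t = 5 + 38219 = 38224)
√(M + t) - X(377, -20) = √(45814 + 38224) - 1*(-2) = √84038 + 2 = 2 + √84038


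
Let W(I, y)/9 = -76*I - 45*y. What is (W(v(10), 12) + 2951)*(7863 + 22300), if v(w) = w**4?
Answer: -206372501167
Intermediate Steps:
W(I, y) = -684*I - 405*y (W(I, y) = 9*(-76*I - 45*y) = -684*I - 405*y)
(W(v(10), 12) + 2951)*(7863 + 22300) = ((-684*10**4 - 405*12) + 2951)*(7863 + 22300) = ((-684*10000 - 4860) + 2951)*30163 = ((-6840000 - 4860) + 2951)*30163 = (-6844860 + 2951)*30163 = -6841909*30163 = -206372501167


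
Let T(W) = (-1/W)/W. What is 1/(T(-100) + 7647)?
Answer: 10000/76469999 ≈ 0.00013077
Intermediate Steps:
T(W) = -1/W²
1/(T(-100) + 7647) = 1/(-1/(-100)² + 7647) = 1/(-1*1/10000 + 7647) = 1/(-1/10000 + 7647) = 1/(76469999/10000) = 10000/76469999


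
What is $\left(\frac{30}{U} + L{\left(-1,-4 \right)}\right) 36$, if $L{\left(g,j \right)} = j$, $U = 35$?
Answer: $- \frac{792}{7} \approx -113.14$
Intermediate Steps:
$\left(\frac{30}{U} + L{\left(-1,-4 \right)}\right) 36 = \left(\frac{30}{35} - 4\right) 36 = \left(30 \cdot \frac{1}{35} - 4\right) 36 = \left(\frac{6}{7} - 4\right) 36 = \left(- \frac{22}{7}\right) 36 = - \frac{792}{7}$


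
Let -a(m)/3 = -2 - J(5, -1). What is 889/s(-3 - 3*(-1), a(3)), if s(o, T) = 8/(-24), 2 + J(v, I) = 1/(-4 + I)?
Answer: -2667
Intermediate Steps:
J(v, I) = -2 + 1/(-4 + I)
a(m) = -⅗ (a(m) = -3*(-2 - (9 - 2*(-1))/(-4 - 1)) = -3*(-2 - (9 + 2)/(-5)) = -3*(-2 - (-1)*11/5) = -3*(-2 - 1*(-11/5)) = -3*(-2 + 11/5) = -3*⅕ = -⅗)
s(o, T) = -⅓ (s(o, T) = 8*(-1/24) = -⅓)
889/s(-3 - 3*(-1), a(3)) = 889/(-⅓) = 889*(-3) = -2667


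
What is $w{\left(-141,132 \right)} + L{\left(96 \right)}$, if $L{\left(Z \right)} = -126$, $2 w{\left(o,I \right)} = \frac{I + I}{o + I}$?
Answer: $- \frac{422}{3} \approx -140.67$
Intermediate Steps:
$w{\left(o,I \right)} = \frac{I}{I + o}$ ($w{\left(o,I \right)} = \frac{\left(I + I\right) \frac{1}{o + I}}{2} = \frac{2 I \frac{1}{I + o}}{2} = \frac{I}{I + o}$)
$w{\left(-141,132 \right)} + L{\left(96 \right)} = \frac{132}{132 - 141} - 126 = \frac{132}{-9} - 126 = 132 \left(- \frac{1}{9}\right) - 126 = - \frac{44}{3} - 126 = - \frac{422}{3}$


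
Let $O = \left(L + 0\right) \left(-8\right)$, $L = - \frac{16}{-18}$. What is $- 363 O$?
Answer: $\frac{7744}{3} \approx 2581.3$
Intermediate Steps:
$L = \frac{8}{9}$ ($L = \left(-16\right) \left(- \frac{1}{18}\right) = \frac{8}{9} \approx 0.88889$)
$O = - \frac{64}{9}$ ($O = \left(\frac{8}{9} + 0\right) \left(-8\right) = \frac{8}{9} \left(-8\right) = - \frac{64}{9} \approx -7.1111$)
$- 363 O = \left(-363\right) \left(- \frac{64}{9}\right) = \frac{7744}{3}$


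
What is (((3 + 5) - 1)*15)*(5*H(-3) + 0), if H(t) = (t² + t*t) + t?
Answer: 7875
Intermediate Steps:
H(t) = t + 2*t² (H(t) = (t² + t²) + t = 2*t² + t = t + 2*t²)
(((3 + 5) - 1)*15)*(5*H(-3) + 0) = (((3 + 5) - 1)*15)*(5*(-3*(1 + 2*(-3))) + 0) = ((8 - 1)*15)*(5*(-3*(1 - 6)) + 0) = (7*15)*(5*(-3*(-5)) + 0) = 105*(5*15 + 0) = 105*(75 + 0) = 105*75 = 7875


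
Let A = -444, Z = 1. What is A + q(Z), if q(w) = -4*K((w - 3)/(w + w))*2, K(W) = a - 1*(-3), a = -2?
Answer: -452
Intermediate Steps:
K(W) = 1 (K(W) = -2 - 1*(-3) = -2 + 3 = 1)
q(w) = -8 (q(w) = -4*1*2 = -4*2 = -8)
A + q(Z) = -444 - 8 = -452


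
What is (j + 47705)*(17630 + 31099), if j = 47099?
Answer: 4619704116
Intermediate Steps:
(j + 47705)*(17630 + 31099) = (47099 + 47705)*(17630 + 31099) = 94804*48729 = 4619704116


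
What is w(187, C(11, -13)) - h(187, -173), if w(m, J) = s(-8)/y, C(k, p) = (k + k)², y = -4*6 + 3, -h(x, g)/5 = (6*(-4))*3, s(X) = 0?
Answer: -360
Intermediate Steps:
h(x, g) = 360 (h(x, g) = -5*6*(-4)*3 = -(-120)*3 = -5*(-72) = 360)
y = -21 (y = -24 + 3 = -21)
C(k, p) = 4*k² (C(k, p) = (2*k)² = 4*k²)
w(m, J) = 0 (w(m, J) = 0/(-21) = 0*(-1/21) = 0)
w(187, C(11, -13)) - h(187, -173) = 0 - 1*360 = 0 - 360 = -360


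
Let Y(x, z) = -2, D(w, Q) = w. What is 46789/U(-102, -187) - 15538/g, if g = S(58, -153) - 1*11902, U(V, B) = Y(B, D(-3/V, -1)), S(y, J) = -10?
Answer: -139329873/5956 ≈ -23393.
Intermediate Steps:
U(V, B) = -2
g = -11912 (g = -10 - 1*11902 = -10 - 11902 = -11912)
46789/U(-102, -187) - 15538/g = 46789/(-2) - 15538/(-11912) = 46789*(-½) - 15538*(-1/11912) = -46789/2 + 7769/5956 = -139329873/5956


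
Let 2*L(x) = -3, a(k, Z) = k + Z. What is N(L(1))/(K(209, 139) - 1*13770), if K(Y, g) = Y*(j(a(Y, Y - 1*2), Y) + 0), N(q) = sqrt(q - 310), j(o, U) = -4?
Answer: -I*sqrt(1246)/29212 ≈ -0.0012084*I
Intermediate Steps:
a(k, Z) = Z + k
L(x) = -3/2 (L(x) = (1/2)*(-3) = -3/2)
N(q) = sqrt(-310 + q)
K(Y, g) = -4*Y (K(Y, g) = Y*(-4 + 0) = Y*(-4) = -4*Y)
N(L(1))/(K(209, 139) - 1*13770) = sqrt(-310 - 3/2)/(-4*209 - 1*13770) = sqrt(-623/2)/(-836 - 13770) = (I*sqrt(1246)/2)/(-14606) = (I*sqrt(1246)/2)*(-1/14606) = -I*sqrt(1246)/29212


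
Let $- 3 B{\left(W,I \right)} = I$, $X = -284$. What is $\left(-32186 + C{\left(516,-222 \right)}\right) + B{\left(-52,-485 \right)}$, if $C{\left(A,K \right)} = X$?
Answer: $- \frac{96925}{3} \approx -32308.0$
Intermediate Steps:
$C{\left(A,K \right)} = -284$
$B{\left(W,I \right)} = - \frac{I}{3}$
$\left(-32186 + C{\left(516,-222 \right)}\right) + B{\left(-52,-485 \right)} = \left(-32186 - 284\right) - - \frac{485}{3} = -32470 + \frac{485}{3} = - \frac{96925}{3}$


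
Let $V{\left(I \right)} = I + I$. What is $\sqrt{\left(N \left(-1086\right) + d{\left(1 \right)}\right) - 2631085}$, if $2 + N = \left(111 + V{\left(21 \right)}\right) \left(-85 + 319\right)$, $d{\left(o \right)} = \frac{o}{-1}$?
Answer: $i \sqrt{41509886} \approx 6442.8 i$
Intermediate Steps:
$d{\left(o \right)} = - o$ ($d{\left(o \right)} = o \left(-1\right) = - o$)
$V{\left(I \right)} = 2 I$
$N = 35800$ ($N = -2 + \left(111 + 2 \cdot 21\right) \left(-85 + 319\right) = -2 + \left(111 + 42\right) 234 = -2 + 153 \cdot 234 = -2 + 35802 = 35800$)
$\sqrt{\left(N \left(-1086\right) + d{\left(1 \right)}\right) - 2631085} = \sqrt{\left(35800 \left(-1086\right) - 1\right) - 2631085} = \sqrt{\left(-38878800 - 1\right) - 2631085} = \sqrt{-38878801 - 2631085} = \sqrt{-41509886} = i \sqrt{41509886}$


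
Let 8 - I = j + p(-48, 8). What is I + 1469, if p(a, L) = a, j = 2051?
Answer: -526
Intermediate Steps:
I = -1995 (I = 8 - (2051 - 48) = 8 - 1*2003 = 8 - 2003 = -1995)
I + 1469 = -1995 + 1469 = -526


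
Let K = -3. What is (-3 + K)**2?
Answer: 36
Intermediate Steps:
(-3 + K)**2 = (-3 - 3)**2 = (-6)**2 = 36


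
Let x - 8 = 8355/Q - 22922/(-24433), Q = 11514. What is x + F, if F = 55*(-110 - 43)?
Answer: -788200770037/93773854 ≈ -8405.3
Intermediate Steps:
x = 906211373/93773854 (x = 8 + (8355/11514 - 22922/(-24433)) = 8 + (8355*(1/11514) - 22922*(-1/24433)) = 8 + (2785/3838 + 22922/24433) = 8 + 156020541/93773854 = 906211373/93773854 ≈ 9.6638)
F = -8415 (F = 55*(-153) = -8415)
x + F = 906211373/93773854 - 8415 = -788200770037/93773854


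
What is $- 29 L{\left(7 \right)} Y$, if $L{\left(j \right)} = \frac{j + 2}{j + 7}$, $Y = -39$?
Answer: $\frac{10179}{14} \approx 727.07$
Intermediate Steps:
$L{\left(j \right)} = \frac{2 + j}{7 + j}$
$- 29 L{\left(7 \right)} Y = - 29 \frac{2 + 7}{7 + 7} \left(-39\right) = - 29 \cdot \frac{1}{14} \cdot 9 \left(-39\right) = \left(-29\right) \frac{9}{14} \left(-39\right) = \left(- \frac{261}{14}\right) \left(-39\right) = \frac{10179}{14}$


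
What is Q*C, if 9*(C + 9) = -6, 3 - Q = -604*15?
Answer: -87609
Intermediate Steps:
Q = 9063 (Q = 3 - (-604)*15 = 3 - 1*(-9060) = 3 + 9060 = 9063)
C = -29/3 (C = -9 + (⅑)*(-6) = -9 - ⅔ = -29/3 ≈ -9.6667)
Q*C = 9063*(-29/3) = -87609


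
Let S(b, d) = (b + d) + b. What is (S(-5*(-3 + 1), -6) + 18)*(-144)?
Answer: -4608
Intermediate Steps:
S(b, d) = d + 2*b
(S(-5*(-3 + 1), -6) + 18)*(-144) = ((-6 + 2*(-5*(-3 + 1))) + 18)*(-144) = ((-6 + 2*(-5*(-2))) + 18)*(-144) = ((-6 + 2*10) + 18)*(-144) = ((-6 + 20) + 18)*(-144) = (14 + 18)*(-144) = 32*(-144) = -4608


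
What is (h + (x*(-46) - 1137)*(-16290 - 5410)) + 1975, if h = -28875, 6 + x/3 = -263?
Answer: -780901400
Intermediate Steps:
x = -807 (x = -18 + 3*(-263) = -18 - 789 = -807)
(h + (x*(-46) - 1137)*(-16290 - 5410)) + 1975 = (-28875 + (-807*(-46) - 1137)*(-16290 - 5410)) + 1975 = (-28875 + (37122 - 1137)*(-21700)) + 1975 = (-28875 + 35985*(-21700)) + 1975 = (-28875 - 780874500) + 1975 = -780903375 + 1975 = -780901400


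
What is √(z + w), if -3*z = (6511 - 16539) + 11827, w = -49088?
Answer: I*√447189/3 ≈ 222.91*I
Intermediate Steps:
z = -1799/3 (z = -((6511 - 16539) + 11827)/3 = -(-10028 + 11827)/3 = -⅓*1799 = -1799/3 ≈ -599.67)
√(z + w) = √(-1799/3 - 49088) = √(-149063/3) = I*√447189/3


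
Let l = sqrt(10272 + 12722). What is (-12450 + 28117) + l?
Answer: 15667 + sqrt(22994) ≈ 15819.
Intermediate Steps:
l = sqrt(22994) ≈ 151.64
(-12450 + 28117) + l = (-12450 + 28117) + sqrt(22994) = 15667 + sqrt(22994)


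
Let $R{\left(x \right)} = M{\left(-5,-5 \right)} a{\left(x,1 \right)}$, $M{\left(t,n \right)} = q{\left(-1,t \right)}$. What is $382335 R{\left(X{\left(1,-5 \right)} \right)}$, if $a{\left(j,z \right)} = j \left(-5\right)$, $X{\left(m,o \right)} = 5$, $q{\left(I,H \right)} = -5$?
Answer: $47791875$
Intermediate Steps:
$M{\left(t,n \right)} = -5$
$a{\left(j,z \right)} = - 5 j$
$R{\left(x \right)} = 25 x$ ($R{\left(x \right)} = - 5 \left(- 5 x\right) = 25 x$)
$382335 R{\left(X{\left(1,-5 \right)} \right)} = 382335 \cdot 25 \cdot 5 = 382335 \cdot 125 = 47791875$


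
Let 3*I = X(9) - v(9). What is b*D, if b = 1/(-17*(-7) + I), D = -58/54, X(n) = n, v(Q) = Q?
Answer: -29/3213 ≈ -0.0090258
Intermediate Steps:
D = -29/27 (D = -58*1/54 = -29/27 ≈ -1.0741)
I = 0 (I = (9 - 1*9)/3 = (9 - 9)/3 = (⅓)*0 = 0)
b = 1/119 (b = 1/(-17*(-7) + 0) = 1/(119 + 0) = 1/119 ≈ 0.0084034)
b*D = (1/119)*(-29/27) = -29/3213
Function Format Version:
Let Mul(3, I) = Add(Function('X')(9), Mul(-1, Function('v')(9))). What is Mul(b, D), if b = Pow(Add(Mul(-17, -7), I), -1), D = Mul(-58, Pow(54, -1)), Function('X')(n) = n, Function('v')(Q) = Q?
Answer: Rational(-29, 3213) ≈ -0.0090258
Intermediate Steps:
D = Rational(-29, 27) (D = Mul(-58, Rational(1, 54)) = Rational(-29, 27) ≈ -1.0741)
I = 0 (I = Mul(Rational(1, 3), Add(9, Mul(-1, 9))) = Mul(Rational(1, 3), Add(9, -9)) = Mul(Rational(1, 3), 0) = 0)
b = Rational(1, 119) (b = Pow(Add(Mul(-17, -7), 0), -1) = Pow(Add(119, 0), -1) = Pow(119, -1) = Rational(1, 119) ≈ 0.0084034)
Mul(b, D) = Mul(Rational(1, 119), Rational(-29, 27)) = Rational(-29, 3213)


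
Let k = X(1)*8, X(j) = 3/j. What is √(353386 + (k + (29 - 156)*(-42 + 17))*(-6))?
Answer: 4*√20887 ≈ 578.09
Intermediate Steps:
k = 24 (k = (3/1)*8 = (3*1)*8 = 3*8 = 24)
√(353386 + (k + (29 - 156)*(-42 + 17))*(-6)) = √(353386 + (24 + (29 - 156)*(-42 + 17))*(-6)) = √(353386 + (24 - 127*(-25))*(-6)) = √(353386 + (24 + 3175)*(-6)) = √(353386 + 3199*(-6)) = √(353386 - 19194) = √334192 = 4*√20887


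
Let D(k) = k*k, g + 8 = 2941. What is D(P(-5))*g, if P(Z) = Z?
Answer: 73325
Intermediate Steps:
g = 2933 (g = -8 + 2941 = 2933)
D(k) = k²
D(P(-5))*g = (-5)²*2933 = 25*2933 = 73325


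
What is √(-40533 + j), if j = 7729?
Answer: 2*I*√8201 ≈ 181.12*I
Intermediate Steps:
√(-40533 + j) = √(-40533 + 7729) = √(-32804) = 2*I*√8201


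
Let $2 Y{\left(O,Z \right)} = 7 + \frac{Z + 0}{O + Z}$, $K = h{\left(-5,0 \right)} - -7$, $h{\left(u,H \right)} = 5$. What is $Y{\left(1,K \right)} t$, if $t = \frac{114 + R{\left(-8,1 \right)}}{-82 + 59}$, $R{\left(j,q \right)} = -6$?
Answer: $- \frac{5562}{299} \approx -18.602$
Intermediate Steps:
$t = - \frac{108}{23}$ ($t = \frac{114 - 6}{-82 + 59} = \frac{108}{-23} = 108 \left(- \frac{1}{23}\right) = - \frac{108}{23} \approx -4.6956$)
$K = 12$ ($K = 5 - -7 = 5 + 7 = 12$)
$Y{\left(O,Z \right)} = \frac{7}{2} + \frac{Z}{2 \left(O + Z\right)}$ ($Y{\left(O,Z \right)} = \frac{7 + \frac{Z + 0}{O + Z}}{2} = \frac{7 + \frac{Z}{O + Z}}{2} = \frac{7}{2} + \frac{Z}{2 \left(O + Z\right)}$)
$Y{\left(1,K \right)} t = \frac{4 \cdot 12 + \frac{7}{2} \cdot 1}{1 + 12} \left(- \frac{108}{23}\right) = \frac{48 + \frac{7}{2}}{13} \left(- \frac{108}{23}\right) = \frac{1}{13} \cdot \frac{103}{2} \left(- \frac{108}{23}\right) = \frac{103}{26} \left(- \frac{108}{23}\right) = - \frac{5562}{299}$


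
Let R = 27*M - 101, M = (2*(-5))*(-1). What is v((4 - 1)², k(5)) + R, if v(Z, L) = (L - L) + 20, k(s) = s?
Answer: 189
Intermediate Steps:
M = 10 (M = -10*(-1) = 10)
R = 169 (R = 27*10 - 101 = 270 - 101 = 169)
v(Z, L) = 20 (v(Z, L) = 0 + 20 = 20)
v((4 - 1)², k(5)) + R = 20 + 169 = 189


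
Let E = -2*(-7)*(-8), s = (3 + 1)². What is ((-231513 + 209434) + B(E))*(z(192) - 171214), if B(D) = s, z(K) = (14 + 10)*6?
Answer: 3774317410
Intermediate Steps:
s = 16 (s = 4² = 16)
E = -112 (E = 14*(-8) = -112)
z(K) = 144 (z(K) = 24*6 = 144)
B(D) = 16
((-231513 + 209434) + B(E))*(z(192) - 171214) = ((-231513 + 209434) + 16)*(144 - 171214) = (-22079 + 16)*(-171070) = -22063*(-171070) = 3774317410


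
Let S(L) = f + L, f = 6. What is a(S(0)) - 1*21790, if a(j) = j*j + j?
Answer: -21748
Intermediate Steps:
S(L) = 6 + L
a(j) = j + j² (a(j) = j² + j = j + j²)
a(S(0)) - 1*21790 = (6 + 0)*(1 + (6 + 0)) - 1*21790 = 6*(1 + 6) - 21790 = 6*7 - 21790 = 42 - 21790 = -21748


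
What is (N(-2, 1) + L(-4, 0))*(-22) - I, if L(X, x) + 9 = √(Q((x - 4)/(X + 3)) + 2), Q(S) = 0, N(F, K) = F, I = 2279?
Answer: -2037 - 22*√2 ≈ -2068.1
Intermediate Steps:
L(X, x) = -9 + √2 (L(X, x) = -9 + √(0 + 2) = -9 + √2)
(N(-2, 1) + L(-4, 0))*(-22) - I = (-2 + (-9 + √2))*(-22) - 1*2279 = (-11 + √2)*(-22) - 2279 = (242 - 22*√2) - 2279 = -2037 - 22*√2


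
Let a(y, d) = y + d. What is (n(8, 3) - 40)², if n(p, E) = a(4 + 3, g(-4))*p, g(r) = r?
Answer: 256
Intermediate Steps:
a(y, d) = d + y
n(p, E) = 3*p (n(p, E) = (-4 + (4 + 3))*p = (-4 + 7)*p = 3*p)
(n(8, 3) - 40)² = (3*8 - 40)² = (24 - 40)² = (-16)² = 256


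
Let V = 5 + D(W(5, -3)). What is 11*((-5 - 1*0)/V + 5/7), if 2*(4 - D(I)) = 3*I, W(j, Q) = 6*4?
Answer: 1870/189 ≈ 9.8942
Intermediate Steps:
W(j, Q) = 24
D(I) = 4 - 3*I/2
V = -27 (V = 5 + (4 - 3/2*24) = 5 + (4 - 36) = 5 - 32 = -27)
11*((-5 - 1*0)/V + 5/7) = 11*((-5 - 1*0)/(-27) + 5/7) = 11*((-5 + 0)*(-1/27) + 5*(⅐)) = 11*(-5*(-1/27) + 5/7) = 11*(5/27 + 5/7) = 11*(170/189) = 1870/189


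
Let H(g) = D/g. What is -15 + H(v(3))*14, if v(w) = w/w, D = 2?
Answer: 13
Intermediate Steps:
v(w) = 1
H(g) = 2/g
-15 + H(v(3))*14 = -15 + (2/1)*14 = -15 + (2*1)*14 = -15 + 2*14 = -15 + 28 = 13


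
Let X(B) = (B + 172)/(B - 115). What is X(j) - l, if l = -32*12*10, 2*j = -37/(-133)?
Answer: 117277731/30553 ≈ 3838.5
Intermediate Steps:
j = 37/266 (j = (-37/(-133))/2 = (-37*(-1/133))/2 = (1/2)*(37/133) = 37/266 ≈ 0.13910)
l = -3840 (l = -384*10 = -3840)
X(B) = (172 + B)/(-115 + B)
X(j) - l = (172 + 37/266)/(-115 + 37/266) - 1*(-3840) = (45789/266)/(-30553/266) + 3840 = -266/30553*45789/266 + 3840 = -45789/30553 + 3840 = 117277731/30553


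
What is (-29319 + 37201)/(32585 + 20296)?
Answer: 7882/52881 ≈ 0.14905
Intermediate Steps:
(-29319 + 37201)/(32585 + 20296) = 7882/52881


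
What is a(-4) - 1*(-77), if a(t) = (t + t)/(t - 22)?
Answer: 1005/13 ≈ 77.308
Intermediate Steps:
a(t) = 2*t/(-22 + t) (a(t) = (2*t)/(-22 + t) = 2*t/(-22 + t))
a(-4) - 1*(-77) = 2*(-4)/(-22 - 4) - 1*(-77) = 2*(-4)/(-26) + 77 = 2*(-4)*(-1/26) + 77 = 4/13 + 77 = 1005/13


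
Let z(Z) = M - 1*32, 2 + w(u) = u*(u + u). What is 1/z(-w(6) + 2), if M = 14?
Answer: -1/18 ≈ -0.055556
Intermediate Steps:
w(u) = -2 + 2*u² (w(u) = -2 + u*(u + u) = -2 + u*(2*u) = -2 + 2*u²)
z(Z) = -18 (z(Z) = 14 - 1*32 = 14 - 32 = -18)
1/z(-w(6) + 2) = 1/(-18) = -1/18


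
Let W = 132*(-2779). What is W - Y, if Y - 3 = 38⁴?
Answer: -2451967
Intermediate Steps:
Y = 2085139 (Y = 3 + 38⁴ = 3 + 2085136 = 2085139)
W = -366828
W - Y = -366828 - 1*2085139 = -366828 - 2085139 = -2451967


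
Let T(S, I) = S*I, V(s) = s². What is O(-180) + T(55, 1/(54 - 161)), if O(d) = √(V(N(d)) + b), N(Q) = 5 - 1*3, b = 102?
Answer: -55/107 + √106 ≈ 9.7816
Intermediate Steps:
N(Q) = 2 (N(Q) = 5 - 3 = 2)
O(d) = √106 (O(d) = √(2² + 102) = √(4 + 102) = √106)
T(S, I) = I*S
O(-180) + T(55, 1/(54 - 161)) = √106 + 55/(54 - 161) = √106 + 55/(-107) = √106 - 1/107*55 = √106 - 55/107 = -55/107 + √106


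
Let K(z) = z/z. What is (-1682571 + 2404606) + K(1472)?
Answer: 722036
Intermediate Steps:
K(z) = 1
(-1682571 + 2404606) + K(1472) = (-1682571 + 2404606) + 1 = 722035 + 1 = 722036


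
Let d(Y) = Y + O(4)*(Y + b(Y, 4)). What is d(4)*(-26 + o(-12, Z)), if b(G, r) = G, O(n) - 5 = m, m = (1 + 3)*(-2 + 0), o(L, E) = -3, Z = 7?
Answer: 580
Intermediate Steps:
m = -8 (m = 4*(-2) = -8)
O(n) = -3 (O(n) = 5 - 8 = -3)
d(Y) = -5*Y (d(Y) = Y - 3*(Y + Y) = Y - 6*Y = -5*Y)
d(4)*(-26 + o(-12, Z)) = (-5*4)*(-26 - 3) = -20*(-29) = 580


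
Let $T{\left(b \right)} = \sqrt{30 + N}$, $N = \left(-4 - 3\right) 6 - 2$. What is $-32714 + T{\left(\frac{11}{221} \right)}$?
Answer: $-32714 + i \sqrt{14} \approx -32714.0 + 3.7417 i$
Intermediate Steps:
$N = -44$ ($N = \left(-7\right) 6 - 2 = -42 - 2 = -44$)
$T{\left(b \right)} = i \sqrt{14}$ ($T{\left(b \right)} = \sqrt{30 - 44} = \sqrt{-14} = i \sqrt{14}$)
$-32714 + T{\left(\frac{11}{221} \right)} = -32714 + i \sqrt{14}$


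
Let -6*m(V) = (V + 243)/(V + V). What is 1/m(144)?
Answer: -192/43 ≈ -4.4651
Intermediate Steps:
m(V) = -(243 + V)/(12*V) (m(V) = -(V + 243)/(6*(V + V)) = -(243 + V)/(6*(2*V)) = -(243 + V)*1/(2*V)/6 = -(243 + V)/(12*V))
1/m(144) = 1/((1/12)*(-243 - 1*144)/144) = 1/((1/12)*(1/144)*(-243 - 144)) = 1/((1/12)*(1/144)*(-387)) = 1/(-43/192) = -192/43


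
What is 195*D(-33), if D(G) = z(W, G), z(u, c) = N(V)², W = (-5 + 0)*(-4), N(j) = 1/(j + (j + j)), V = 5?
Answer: 13/15 ≈ 0.86667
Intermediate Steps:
N(j) = 1/(3*j) (N(j) = 1/(j + 2*j) = 1/(3*j))
W = 20 (W = -5*(-4) = 20)
z(u, c) = 1/225 (z(u, c) = ((⅓)/5)² = ((⅓)*(⅕))² = (1/15)² = 1/225)
D(G) = 1/225
195*D(-33) = 195*(1/225) = 13/15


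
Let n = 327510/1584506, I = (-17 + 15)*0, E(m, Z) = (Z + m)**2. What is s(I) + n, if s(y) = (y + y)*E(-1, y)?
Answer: 163755/792253 ≈ 0.20670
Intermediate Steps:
I = 0 (I = -2*0 = 0)
s(y) = 2*y*(-1 + y)**2 (s(y) = (y + y)*(y - 1)**2 = (2*y)*(-1 + y)**2 = 2*y*(-1 + y)**2)
n = 163755/792253 (n = 327510*(1/1584506) = 163755/792253 ≈ 0.20670)
s(I) + n = 2*0*(-1 + 0)**2 + 163755/792253 = 2*0*(-1)**2 + 163755/792253 = 2*0*1 + 163755/792253 = 0 + 163755/792253 = 163755/792253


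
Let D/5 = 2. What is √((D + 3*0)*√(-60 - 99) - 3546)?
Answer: √(-3546 + 10*I*√159) ≈ 1.0586 + 59.558*I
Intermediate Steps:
D = 10 (D = 5*2 = 10)
√((D + 3*0)*√(-60 - 99) - 3546) = √((10 + 3*0)*√(-60 - 99) - 3546) = √((10 + 0)*√(-159) - 3546) = √(10*(I*√159) - 3546) = √(10*I*√159 - 3546) = √(-3546 + 10*I*√159)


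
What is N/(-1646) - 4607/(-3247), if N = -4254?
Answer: 629290/157193 ≈ 4.0033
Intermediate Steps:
N/(-1646) - 4607/(-3247) = -4254/(-1646) - 4607/(-3247) = -4254*(-1/1646) - 4607*(-1/3247) = 2127/823 + 271/191 = 629290/157193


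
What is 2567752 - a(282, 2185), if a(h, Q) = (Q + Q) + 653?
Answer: 2562729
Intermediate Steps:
a(h, Q) = 653 + 2*Q (a(h, Q) = 2*Q + 653 = 653 + 2*Q)
2567752 - a(282, 2185) = 2567752 - (653 + 2*2185) = 2567752 - (653 + 4370) = 2567752 - 1*5023 = 2567752 - 5023 = 2562729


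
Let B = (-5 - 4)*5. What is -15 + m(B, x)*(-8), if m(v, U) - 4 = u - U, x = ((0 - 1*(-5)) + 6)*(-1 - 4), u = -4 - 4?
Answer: -423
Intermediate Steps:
u = -8
x = -55 (x = ((0 + 5) + 6)*(-5) = (5 + 6)*(-5) = 11*(-5) = -55)
B = -45 (B = -9*5 = -45)
m(v, U) = -4 - U (m(v, U) = 4 + (-8 - U) = -4 - U)
-15 + m(B, x)*(-8) = -15 + (-4 - 1*(-55))*(-8) = -15 + (-4 + 55)*(-8) = -15 + 51*(-8) = -15 - 408 = -423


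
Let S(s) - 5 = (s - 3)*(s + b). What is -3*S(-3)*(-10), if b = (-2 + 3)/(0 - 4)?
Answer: 735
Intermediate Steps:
b = -¼ (b = 1/(-4) = 1*(-¼) = -¼ ≈ -0.25000)
S(s) = 5 + (-3 + s)*(-¼ + s) (S(s) = 5 + (s - 3)*(s - ¼) = 5 + (-3 + s)*(-¼ + s))
-3*S(-3)*(-10) = -3*(23/4 + (-3)² - 13/4*(-3))*(-10) = -3*(23/4 + 9 + 39/4)*(-10) = -3*49/2*(-10) = -147/2*(-10) = 735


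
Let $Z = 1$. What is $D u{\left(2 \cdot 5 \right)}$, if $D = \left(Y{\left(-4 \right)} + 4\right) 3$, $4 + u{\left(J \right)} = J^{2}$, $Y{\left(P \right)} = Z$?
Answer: $1440$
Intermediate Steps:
$Y{\left(P \right)} = 1$
$u{\left(J \right)} = -4 + J^{2}$
$D = 15$ ($D = \left(1 + 4\right) 3 = 5 \cdot 3 = 15$)
$D u{\left(2 \cdot 5 \right)} = 15 \left(-4 + \left(2 \cdot 5\right)^{2}\right) = 15 \left(-4 + 10^{2}\right) = 15 \left(-4 + 100\right) = 15 \cdot 96 = 1440$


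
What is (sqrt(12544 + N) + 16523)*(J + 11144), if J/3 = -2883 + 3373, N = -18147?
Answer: 208421122 + 12614*I*sqrt(5603) ≈ 2.0842e+8 + 9.442e+5*I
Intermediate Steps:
J = 1470 (J = 3*(-2883 + 3373) = 3*490 = 1470)
(sqrt(12544 + N) + 16523)*(J + 11144) = (sqrt(12544 - 18147) + 16523)*(1470 + 11144) = (sqrt(-5603) + 16523)*12614 = (I*sqrt(5603) + 16523)*12614 = (16523 + I*sqrt(5603))*12614 = 208421122 + 12614*I*sqrt(5603)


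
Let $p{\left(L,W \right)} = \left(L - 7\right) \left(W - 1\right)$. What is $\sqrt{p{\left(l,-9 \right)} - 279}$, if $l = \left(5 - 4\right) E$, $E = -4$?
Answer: $13 i \approx 13.0 i$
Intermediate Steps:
$l = -4$ ($l = \left(5 - 4\right) \left(-4\right) = 1 \left(-4\right) = -4$)
$p{\left(L,W \right)} = \left(-1 + W\right) \left(-7 + L\right)$ ($p{\left(L,W \right)} = \left(-7 + L\right) \left(-1 + W\right) = \left(-1 + W\right) \left(-7 + L\right)$)
$\sqrt{p{\left(l,-9 \right)} - 279} = \sqrt{\left(7 - -4 - -63 - -36\right) - 279} = \sqrt{\left(7 + 4 + 63 + 36\right) - 279} = \sqrt{110 - 279} = \sqrt{-169} = 13 i$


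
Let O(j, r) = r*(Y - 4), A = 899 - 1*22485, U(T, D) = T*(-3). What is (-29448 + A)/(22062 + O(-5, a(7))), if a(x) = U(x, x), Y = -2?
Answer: -25517/11094 ≈ -2.3001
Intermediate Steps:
U(T, D) = -3*T
a(x) = -3*x
A = -21586 (A = 899 - 22485 = -21586)
O(j, r) = -6*r (O(j, r) = r*(-2 - 4) = r*(-6) = -6*r)
(-29448 + A)/(22062 + O(-5, a(7))) = (-29448 - 21586)/(22062 - (-18)*7) = -51034/(22062 - 6*(-21)) = -51034/(22062 + 126) = -51034/22188 = -51034*1/22188 = -25517/11094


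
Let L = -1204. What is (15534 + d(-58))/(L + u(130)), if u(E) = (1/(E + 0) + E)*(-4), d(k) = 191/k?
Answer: -58550765/6499596 ≈ -9.0084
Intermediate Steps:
u(E) = -4*E - 4/E (u(E) = (1/E + E)*(-4) = (E + 1/E)*(-4) = -4*E - 4/E)
(15534 + d(-58))/(L + u(130)) = (15534 + 191/(-58))/(-1204 + (-4*130 - 4/130)) = (15534 + 191*(-1/58))/(-1204 + (-520 - 4*1/130)) = (15534 - 191/58)/(-1204 + (-520 - 2/65)) = 900781/(58*(-1204 - 33802/65)) = 900781/(58*(-112062/65)) = (900781/58)*(-65/112062) = -58550765/6499596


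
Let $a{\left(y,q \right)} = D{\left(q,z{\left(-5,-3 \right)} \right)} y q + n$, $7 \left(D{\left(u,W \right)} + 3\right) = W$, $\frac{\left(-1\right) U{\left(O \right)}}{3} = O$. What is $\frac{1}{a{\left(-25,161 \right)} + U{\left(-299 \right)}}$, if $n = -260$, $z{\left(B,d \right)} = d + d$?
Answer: $\frac{1}{16162} \approx 6.1874 \cdot 10^{-5}$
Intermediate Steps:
$U{\left(O \right)} = - 3 O$
$z{\left(B,d \right)} = 2 d$
$D{\left(u,W \right)} = -3 + \frac{W}{7}$
$a{\left(y,q \right)} = -260 - \frac{27 q y}{7}$ ($a{\left(y,q \right)} = \left(-3 + \frac{2 \left(-3\right)}{7}\right) y q - 260 = \left(-3 + \frac{1}{7} \left(-6\right)\right) y q - 260 = \left(-3 - \frac{6}{7}\right) y q - 260 = - \frac{27 y}{7} q - 260 = - \frac{27 q y}{7} - 260 = -260 - \frac{27 q y}{7}$)
$\frac{1}{a{\left(-25,161 \right)} + U{\left(-299 \right)}} = \frac{1}{\left(-260 - 621 \left(-25\right)\right) - -897} = \frac{1}{\left(-260 + 15525\right) + 897} = \frac{1}{15265 + 897} = \frac{1}{16162}$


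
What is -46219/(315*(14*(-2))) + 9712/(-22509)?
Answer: 35358653/7352940 ≈ 4.8088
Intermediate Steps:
-46219/(315*(14*(-2))) + 9712/(-22509) = -46219/(315*(-28)) + 9712*(-1/22509) = -46219/(-8820) - 9712/22509 = -46219*(-1/8820) - 9712/22509 = 46219/8820 - 9712/22509 = 35358653/7352940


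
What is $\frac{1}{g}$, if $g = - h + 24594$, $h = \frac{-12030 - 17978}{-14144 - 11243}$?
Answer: $\frac{25387}{624337870} \approx 4.0662 \cdot 10^{-5}$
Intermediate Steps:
$h = \frac{30008}{25387}$ ($h = - \frac{30008}{-25387} = \left(-30008\right) \left(- \frac{1}{25387}\right) = \frac{30008}{25387} \approx 1.182$)
$g = \frac{624337870}{25387}$ ($g = \left(-1\right) \frac{30008}{25387} + 24594 = - \frac{30008}{25387} + 24594 = \frac{624337870}{25387} \approx 24593.0$)
$\frac{1}{g} = \frac{1}{\frac{624337870}{25387}} = \frac{25387}{624337870}$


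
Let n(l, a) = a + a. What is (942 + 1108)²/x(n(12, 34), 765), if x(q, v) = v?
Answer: 840500/153 ≈ 5493.5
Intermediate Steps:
n(l, a) = 2*a
(942 + 1108)²/x(n(12, 34), 765) = (942 + 1108)²/765 = 2050²*(1/765) = 4202500*(1/765) = 840500/153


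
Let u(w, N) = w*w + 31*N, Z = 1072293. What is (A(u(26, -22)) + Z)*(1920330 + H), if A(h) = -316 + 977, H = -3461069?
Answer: -1653142073006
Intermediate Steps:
u(w, N) = w² + 31*N
A(h) = 661
(A(u(26, -22)) + Z)*(1920330 + H) = (661 + 1072293)*(1920330 - 3461069) = 1072954*(-1540739) = -1653142073006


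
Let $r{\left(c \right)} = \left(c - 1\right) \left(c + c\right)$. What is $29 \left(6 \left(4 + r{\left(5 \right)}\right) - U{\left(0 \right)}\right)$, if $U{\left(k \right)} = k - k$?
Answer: $7656$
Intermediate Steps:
$r{\left(c \right)} = 2 c \left(-1 + c\right)$ ($r{\left(c \right)} = \left(-1 + c\right) 2 c = 2 c \left(-1 + c\right)$)
$U{\left(k \right)} = 0$
$29 \left(6 \left(4 + r{\left(5 \right)}\right) - U{\left(0 \right)}\right) = 29 \left(6 \left(4 + 2 \cdot 5 \left(-1 + 5\right)\right) - 0\right) = 29 \left(6 \left(4 + 2 \cdot 5 \cdot 4\right) + 0\right) = 29 \left(6 \left(4 + 40\right) + 0\right) = 29 \left(6 \cdot 44 + 0\right) = 29 \left(264 + 0\right) = 29 \cdot 264 = 7656$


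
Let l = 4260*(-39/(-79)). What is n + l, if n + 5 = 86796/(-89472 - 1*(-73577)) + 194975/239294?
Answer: 57184370639939/27316606570 ≈ 2093.4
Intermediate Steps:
l = 166140/79 (l = 4260*(-39*(-1/79)) = 4260*(39/79) = 166140/79 ≈ 2103.0)
n = -3335320459/345779830 (n = -5 + (86796/(-89472 - 1*(-73577)) + 194975/239294) = -5 + (86796/(-89472 + 73577) + 194975*(1/239294)) = -5 + (86796/(-15895) + 17725/21754) = -5 + (86796*(-1/15895) + 17725/21754) = -5 + (-86796/15895 + 17725/21754) = -5 - 1606421309/345779830 = -3335320459/345779830 ≈ -9.6458)
n + l = -3335320459/345779830 + 166140/79 = 57184370639939/27316606570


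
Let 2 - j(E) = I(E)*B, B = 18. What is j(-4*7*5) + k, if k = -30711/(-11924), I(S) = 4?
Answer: -803969/11924 ≈ -67.424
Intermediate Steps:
j(E) = -70 (j(E) = 2 - 4*18 = 2 - 1*72 = 2 - 72 = -70)
k = 30711/11924 (k = -30711*(-1/11924) = 30711/11924 ≈ 2.5756)
j(-4*7*5) + k = -70 + 30711/11924 = -803969/11924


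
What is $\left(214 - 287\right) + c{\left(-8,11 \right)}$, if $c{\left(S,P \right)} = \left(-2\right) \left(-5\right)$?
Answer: $-63$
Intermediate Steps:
$c{\left(S,P \right)} = 10$
$\left(214 - 287\right) + c{\left(-8,11 \right)} = \left(214 - 287\right) + 10 = -73 + 10 = -63$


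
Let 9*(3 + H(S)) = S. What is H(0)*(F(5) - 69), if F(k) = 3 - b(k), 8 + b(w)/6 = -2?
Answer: 18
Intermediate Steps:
b(w) = -60 (b(w) = -48 + 6*(-2) = -48 - 12 = -60)
F(k) = 63 (F(k) = 3 - 1*(-60) = 3 + 60 = 63)
H(S) = -3 + S/9
H(0)*(F(5) - 69) = (-3 + (⅑)*0)*(63 - 69) = (-3 + 0)*(-6) = -3*(-6) = 18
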